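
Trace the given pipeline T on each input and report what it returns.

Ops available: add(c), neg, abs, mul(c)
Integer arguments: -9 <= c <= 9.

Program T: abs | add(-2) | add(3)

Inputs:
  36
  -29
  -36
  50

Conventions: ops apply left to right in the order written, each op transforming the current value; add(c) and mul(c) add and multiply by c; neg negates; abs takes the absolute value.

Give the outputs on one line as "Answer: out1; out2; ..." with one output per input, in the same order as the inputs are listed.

Execution, op by op:
  36 -> 36 -> 34 -> 37
  -29 -> 29 -> 27 -> 30
  -36 -> 36 -> 34 -> 37
  50 -> 50 -> 48 -> 51

37; 30; 37; 51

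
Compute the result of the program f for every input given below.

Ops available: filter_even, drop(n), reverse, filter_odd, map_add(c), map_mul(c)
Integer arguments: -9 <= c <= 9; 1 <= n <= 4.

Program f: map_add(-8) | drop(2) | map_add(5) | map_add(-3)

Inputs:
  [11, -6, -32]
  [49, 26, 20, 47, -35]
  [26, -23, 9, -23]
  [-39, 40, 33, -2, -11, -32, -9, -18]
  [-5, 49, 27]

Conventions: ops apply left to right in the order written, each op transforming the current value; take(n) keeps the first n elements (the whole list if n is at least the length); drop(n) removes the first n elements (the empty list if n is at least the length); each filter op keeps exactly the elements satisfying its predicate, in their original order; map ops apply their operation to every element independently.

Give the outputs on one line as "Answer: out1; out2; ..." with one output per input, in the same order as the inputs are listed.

[-38]; [14, 41, -41]; [3, -29]; [27, -8, -17, -38, -15, -24]; [21]

Execution, op by op:
  [11, -6, -32] -> [3, -14, -40] -> [-40] -> [-35] -> [-38]
  [49, 26, 20, 47, -35] -> [41, 18, 12, 39, -43] -> [12, 39, -43] -> [17, 44, -38] -> [14, 41, -41]
  [26, -23, 9, -23] -> [18, -31, 1, -31] -> [1, -31] -> [6, -26] -> [3, -29]
  [-39, 40, 33, -2, -11, -32, -9, -18] -> [-47, 32, 25, -10, -19, -40, -17, -26] -> [25, -10, -19, -40, -17, -26] -> [30, -5, -14, -35, -12, -21] -> [27, -8, -17, -38, -15, -24]
  [-5, 49, 27] -> [-13, 41, 19] -> [19] -> [24] -> [21]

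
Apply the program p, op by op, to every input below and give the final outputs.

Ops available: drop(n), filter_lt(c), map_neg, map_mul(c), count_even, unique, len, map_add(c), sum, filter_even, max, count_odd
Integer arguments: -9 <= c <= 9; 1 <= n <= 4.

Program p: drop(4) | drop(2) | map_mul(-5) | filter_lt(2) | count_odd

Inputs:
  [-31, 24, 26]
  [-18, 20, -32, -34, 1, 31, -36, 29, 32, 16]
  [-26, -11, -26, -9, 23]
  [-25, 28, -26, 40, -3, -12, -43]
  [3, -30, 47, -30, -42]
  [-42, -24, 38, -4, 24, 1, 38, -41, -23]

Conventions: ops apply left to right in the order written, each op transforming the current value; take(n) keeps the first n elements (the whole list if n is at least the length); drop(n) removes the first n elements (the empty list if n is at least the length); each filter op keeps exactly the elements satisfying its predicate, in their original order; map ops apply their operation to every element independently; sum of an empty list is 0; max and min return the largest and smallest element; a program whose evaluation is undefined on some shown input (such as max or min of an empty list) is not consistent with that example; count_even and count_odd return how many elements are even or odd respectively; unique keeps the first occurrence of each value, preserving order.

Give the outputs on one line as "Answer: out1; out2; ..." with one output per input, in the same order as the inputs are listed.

0; 1; 0; 0; 0; 0

Execution, op by op:
  [-31, 24, 26] -> [] -> [] -> [] -> [] -> 0
  [-18, 20, -32, -34, 1, 31, -36, 29, 32, 16] -> [1, 31, -36, 29, 32, 16] -> [-36, 29, 32, 16] -> [180, -145, -160, -80] -> [-145, -160, -80] -> 1
  [-26, -11, -26, -9, 23] -> [23] -> [] -> [] -> [] -> 0
  [-25, 28, -26, 40, -3, -12, -43] -> [-3, -12, -43] -> [-43] -> [215] -> [] -> 0
  [3, -30, 47, -30, -42] -> [-42] -> [] -> [] -> [] -> 0
  [-42, -24, 38, -4, 24, 1, 38, -41, -23] -> [24, 1, 38, -41, -23] -> [38, -41, -23] -> [-190, 205, 115] -> [-190] -> 0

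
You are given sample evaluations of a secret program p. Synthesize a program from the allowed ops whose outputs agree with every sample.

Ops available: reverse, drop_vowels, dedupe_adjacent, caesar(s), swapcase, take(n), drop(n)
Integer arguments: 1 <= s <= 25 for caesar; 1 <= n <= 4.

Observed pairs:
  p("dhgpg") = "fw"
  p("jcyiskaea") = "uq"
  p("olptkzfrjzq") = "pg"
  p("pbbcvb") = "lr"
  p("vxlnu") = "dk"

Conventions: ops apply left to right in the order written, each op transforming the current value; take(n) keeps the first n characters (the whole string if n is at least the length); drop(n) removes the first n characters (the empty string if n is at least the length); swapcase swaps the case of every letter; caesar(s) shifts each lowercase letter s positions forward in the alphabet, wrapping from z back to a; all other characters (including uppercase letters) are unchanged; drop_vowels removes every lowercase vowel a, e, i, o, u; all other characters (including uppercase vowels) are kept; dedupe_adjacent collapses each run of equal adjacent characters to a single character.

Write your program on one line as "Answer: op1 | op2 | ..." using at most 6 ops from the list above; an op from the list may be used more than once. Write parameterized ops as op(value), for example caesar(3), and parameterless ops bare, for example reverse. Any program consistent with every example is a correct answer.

caesar(17) | reverse | take(2) | caesar(20) | caesar(5) | reverse

Check, running the answer program on each example:
  "dhgpg" -> "uyxgx" -> "xgxyu" -> "xg" -> "ra" -> "wf" -> "fw"
  "jcyiskaea" -> "atpzjbrvr" -> "rvrbjzpta" -> "rv" -> "lp" -> "qu" -> "uq"
  "olptkzfrjzq" -> "fcgkbqwiaqh" -> "hqaiwqbkgcf" -> "hq" -> "bk" -> "gp" -> "pg"
  "pbbcvb" -> "gsstms" -> "smtssg" -> "sm" -> "mg" -> "rl" -> "lr"
  "vxlnu" -> "mocel" -> "lecom" -> "le" -> "fy" -> "kd" -> "dk"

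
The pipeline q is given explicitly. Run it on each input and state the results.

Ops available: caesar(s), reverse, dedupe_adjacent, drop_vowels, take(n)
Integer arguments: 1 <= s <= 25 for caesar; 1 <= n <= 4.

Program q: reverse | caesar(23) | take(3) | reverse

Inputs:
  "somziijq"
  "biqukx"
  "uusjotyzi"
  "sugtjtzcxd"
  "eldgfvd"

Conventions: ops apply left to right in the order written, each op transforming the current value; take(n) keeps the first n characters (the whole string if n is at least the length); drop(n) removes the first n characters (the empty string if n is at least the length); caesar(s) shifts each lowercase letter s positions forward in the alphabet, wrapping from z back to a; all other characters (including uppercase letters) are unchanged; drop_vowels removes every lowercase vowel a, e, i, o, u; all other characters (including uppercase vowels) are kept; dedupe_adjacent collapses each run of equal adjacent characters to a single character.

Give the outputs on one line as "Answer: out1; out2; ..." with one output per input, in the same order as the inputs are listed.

"fgn"; "rhu"; "vwf"; "zua"; "csa"

Execution, op by op:
  "somziijq" -> "qjiizmos" -> "ngffwjlp" -> "ngf" -> "fgn"
  "biqukx" -> "xkuqib" -> "uhrnfy" -> "uhr" -> "rhu"
  "uusjotyzi" -> "izytojsuu" -> "fwvqlgprr" -> "fwv" -> "vwf"
  "sugtjtzcxd" -> "dxcztjtgus" -> "auzwqgqdrp" -> "auz" -> "zua"
  "eldgfvd" -> "dvfgdle" -> "ascdaib" -> "asc" -> "csa"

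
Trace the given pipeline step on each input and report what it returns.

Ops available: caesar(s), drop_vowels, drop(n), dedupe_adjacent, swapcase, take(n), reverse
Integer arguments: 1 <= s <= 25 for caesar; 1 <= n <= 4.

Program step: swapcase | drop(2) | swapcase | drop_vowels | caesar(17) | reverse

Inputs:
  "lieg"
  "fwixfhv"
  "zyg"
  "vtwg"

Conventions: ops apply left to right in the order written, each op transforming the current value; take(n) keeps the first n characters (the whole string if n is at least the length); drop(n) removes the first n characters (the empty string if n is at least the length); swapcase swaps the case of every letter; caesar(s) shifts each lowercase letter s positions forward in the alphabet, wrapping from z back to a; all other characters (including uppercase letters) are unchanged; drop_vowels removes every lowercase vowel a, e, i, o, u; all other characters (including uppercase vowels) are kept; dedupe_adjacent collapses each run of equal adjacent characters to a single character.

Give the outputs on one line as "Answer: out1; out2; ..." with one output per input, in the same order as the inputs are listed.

"x"; "mywo"; "x"; "xn"

Execution, op by op:
  "lieg" -> "LIEG" -> "EG" -> "eg" -> "g" -> "x" -> "x"
  "fwixfhv" -> "FWIXFHV" -> "IXFHV" -> "ixfhv" -> "xfhv" -> "owym" -> "mywo"
  "zyg" -> "ZYG" -> "G" -> "g" -> "g" -> "x" -> "x"
  "vtwg" -> "VTWG" -> "WG" -> "wg" -> "wg" -> "nx" -> "xn"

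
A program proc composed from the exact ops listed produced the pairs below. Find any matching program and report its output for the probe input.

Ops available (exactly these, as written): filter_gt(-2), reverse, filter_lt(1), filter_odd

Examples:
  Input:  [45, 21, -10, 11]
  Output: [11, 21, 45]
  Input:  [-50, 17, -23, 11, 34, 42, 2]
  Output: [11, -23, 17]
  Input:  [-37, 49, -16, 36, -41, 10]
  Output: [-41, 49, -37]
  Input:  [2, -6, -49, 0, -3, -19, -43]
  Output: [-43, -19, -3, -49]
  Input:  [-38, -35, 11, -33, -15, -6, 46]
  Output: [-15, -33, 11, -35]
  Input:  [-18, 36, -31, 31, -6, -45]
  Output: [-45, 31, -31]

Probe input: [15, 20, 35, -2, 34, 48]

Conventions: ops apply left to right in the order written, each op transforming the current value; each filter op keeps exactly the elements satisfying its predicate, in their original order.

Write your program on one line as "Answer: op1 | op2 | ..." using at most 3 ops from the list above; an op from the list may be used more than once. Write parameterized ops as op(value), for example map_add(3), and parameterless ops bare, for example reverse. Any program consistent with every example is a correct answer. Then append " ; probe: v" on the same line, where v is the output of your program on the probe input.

reverse | filter_odd ; probe: [35, 15]

Check, running the answer program on each example:
  [45, 21, -10, 11] -> [11, -10, 21, 45] -> [11, 21, 45]
  [-50, 17, -23, 11, 34, 42, 2] -> [2, 42, 34, 11, -23, 17, -50] -> [11, -23, 17]
  [-37, 49, -16, 36, -41, 10] -> [10, -41, 36, -16, 49, -37] -> [-41, 49, -37]
  [2, -6, -49, 0, -3, -19, -43] -> [-43, -19, -3, 0, -49, -6, 2] -> [-43, -19, -3, -49]
  [-38, -35, 11, -33, -15, -6, 46] -> [46, -6, -15, -33, 11, -35, -38] -> [-15, -33, 11, -35]
  [-18, 36, -31, 31, -6, -45] -> [-45, -6, 31, -31, 36, -18] -> [-45, 31, -31]
  probe: [15, 20, 35, -2, 34, 48] -> [48, 34, -2, 35, 20, 15] -> [35, 15]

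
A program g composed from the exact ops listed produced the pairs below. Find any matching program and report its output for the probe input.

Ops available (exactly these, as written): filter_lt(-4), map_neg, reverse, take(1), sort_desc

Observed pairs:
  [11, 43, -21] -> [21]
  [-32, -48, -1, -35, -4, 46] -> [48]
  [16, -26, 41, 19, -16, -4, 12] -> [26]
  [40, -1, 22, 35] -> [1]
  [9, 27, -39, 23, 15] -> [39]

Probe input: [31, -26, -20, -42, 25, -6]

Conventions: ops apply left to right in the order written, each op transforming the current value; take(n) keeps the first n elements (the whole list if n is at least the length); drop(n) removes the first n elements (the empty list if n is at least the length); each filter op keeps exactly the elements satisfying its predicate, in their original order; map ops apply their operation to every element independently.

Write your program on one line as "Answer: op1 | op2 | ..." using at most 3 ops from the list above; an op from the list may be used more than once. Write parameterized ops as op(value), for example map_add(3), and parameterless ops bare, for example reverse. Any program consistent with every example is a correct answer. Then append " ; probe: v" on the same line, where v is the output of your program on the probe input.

map_neg | sort_desc | take(1) ; probe: [42]

Check, running the answer program on each example:
  [11, 43, -21] -> [-11, -43, 21] -> [21, -11, -43] -> [21]
  [-32, -48, -1, -35, -4, 46] -> [32, 48, 1, 35, 4, -46] -> [48, 35, 32, 4, 1, -46] -> [48]
  [16, -26, 41, 19, -16, -4, 12] -> [-16, 26, -41, -19, 16, 4, -12] -> [26, 16, 4, -12, -16, -19, -41] -> [26]
  [40, -1, 22, 35] -> [-40, 1, -22, -35] -> [1, -22, -35, -40] -> [1]
  [9, 27, -39, 23, 15] -> [-9, -27, 39, -23, -15] -> [39, -9, -15, -23, -27] -> [39]
  probe: [31, -26, -20, -42, 25, -6] -> [-31, 26, 20, 42, -25, 6] -> [42, 26, 20, 6, -25, -31] -> [42]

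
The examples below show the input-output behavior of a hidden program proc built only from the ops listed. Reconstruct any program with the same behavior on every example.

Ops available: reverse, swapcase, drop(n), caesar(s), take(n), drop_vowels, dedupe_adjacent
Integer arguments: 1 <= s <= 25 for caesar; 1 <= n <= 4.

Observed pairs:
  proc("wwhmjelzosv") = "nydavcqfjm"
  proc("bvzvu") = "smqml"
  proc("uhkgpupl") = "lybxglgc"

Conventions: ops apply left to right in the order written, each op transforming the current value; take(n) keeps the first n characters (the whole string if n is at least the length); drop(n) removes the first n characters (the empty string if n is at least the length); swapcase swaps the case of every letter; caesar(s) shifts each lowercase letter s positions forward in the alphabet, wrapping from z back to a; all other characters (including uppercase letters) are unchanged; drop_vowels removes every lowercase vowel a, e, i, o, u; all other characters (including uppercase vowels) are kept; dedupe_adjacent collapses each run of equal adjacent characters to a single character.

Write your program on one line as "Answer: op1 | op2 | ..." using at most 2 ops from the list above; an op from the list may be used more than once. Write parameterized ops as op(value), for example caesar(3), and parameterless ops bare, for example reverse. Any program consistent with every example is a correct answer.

caesar(17) | dedupe_adjacent

Check, running the answer program on each example:
  "wwhmjelzosv" -> "nnydavcqfjm" -> "nydavcqfjm"
  "bvzvu" -> "smqml" -> "smqml"
  "uhkgpupl" -> "lybxglgc" -> "lybxglgc"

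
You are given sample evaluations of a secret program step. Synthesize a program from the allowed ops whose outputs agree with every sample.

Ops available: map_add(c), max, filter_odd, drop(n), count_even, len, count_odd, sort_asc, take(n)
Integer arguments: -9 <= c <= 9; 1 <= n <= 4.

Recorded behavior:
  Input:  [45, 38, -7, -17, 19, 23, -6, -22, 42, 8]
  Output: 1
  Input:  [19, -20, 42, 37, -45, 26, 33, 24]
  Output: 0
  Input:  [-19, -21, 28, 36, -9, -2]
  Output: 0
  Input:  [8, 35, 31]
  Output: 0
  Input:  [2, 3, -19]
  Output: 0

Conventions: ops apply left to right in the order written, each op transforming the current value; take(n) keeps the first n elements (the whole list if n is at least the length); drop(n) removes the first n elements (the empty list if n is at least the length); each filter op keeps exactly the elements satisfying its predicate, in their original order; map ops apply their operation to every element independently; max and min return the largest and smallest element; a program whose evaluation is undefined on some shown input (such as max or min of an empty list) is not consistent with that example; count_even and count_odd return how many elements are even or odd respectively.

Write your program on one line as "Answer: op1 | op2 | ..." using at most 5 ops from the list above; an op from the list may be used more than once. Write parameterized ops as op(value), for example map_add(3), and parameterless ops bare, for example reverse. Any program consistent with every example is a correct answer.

drop(4) | drop(3) | drop(2) | count_even

Check, running the answer program on each example:
  [45, 38, -7, -17, 19, 23, -6, -22, 42, 8] -> [19, 23, -6, -22, 42, 8] -> [-22, 42, 8] -> [8] -> 1
  [19, -20, 42, 37, -45, 26, 33, 24] -> [-45, 26, 33, 24] -> [24] -> [] -> 0
  [-19, -21, 28, 36, -9, -2] -> [-9, -2] -> [] -> [] -> 0
  [8, 35, 31] -> [] -> [] -> [] -> 0
  [2, 3, -19] -> [] -> [] -> [] -> 0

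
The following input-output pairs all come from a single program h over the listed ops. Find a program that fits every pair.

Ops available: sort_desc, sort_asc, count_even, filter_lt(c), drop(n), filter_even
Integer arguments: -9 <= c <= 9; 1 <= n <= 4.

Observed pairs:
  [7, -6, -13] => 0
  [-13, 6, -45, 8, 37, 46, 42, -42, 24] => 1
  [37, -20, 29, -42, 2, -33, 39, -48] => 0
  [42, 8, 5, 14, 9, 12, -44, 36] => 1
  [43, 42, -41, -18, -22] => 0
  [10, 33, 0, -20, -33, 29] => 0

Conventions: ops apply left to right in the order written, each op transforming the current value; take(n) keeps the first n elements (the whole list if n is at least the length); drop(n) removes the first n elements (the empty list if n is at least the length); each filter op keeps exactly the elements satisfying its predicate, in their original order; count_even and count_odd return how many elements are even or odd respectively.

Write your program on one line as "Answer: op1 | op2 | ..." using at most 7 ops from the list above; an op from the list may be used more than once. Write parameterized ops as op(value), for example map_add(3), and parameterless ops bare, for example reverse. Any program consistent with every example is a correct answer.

filter_even | drop(3) | drop(1) | sort_desc | filter_lt(-5) | count_even

Check, running the answer program on each example:
  [7, -6, -13] -> [-6] -> [] -> [] -> [] -> [] -> 0
  [-13, 6, -45, 8, 37, 46, 42, -42, 24] -> [6, 8, 46, 42, -42, 24] -> [42, -42, 24] -> [-42, 24] -> [24, -42] -> [-42] -> 1
  [37, -20, 29, -42, 2, -33, 39, -48] -> [-20, -42, 2, -48] -> [-48] -> [] -> [] -> [] -> 0
  [42, 8, 5, 14, 9, 12, -44, 36] -> [42, 8, 14, 12, -44, 36] -> [12, -44, 36] -> [-44, 36] -> [36, -44] -> [-44] -> 1
  [43, 42, -41, -18, -22] -> [42, -18, -22] -> [] -> [] -> [] -> [] -> 0
  [10, 33, 0, -20, -33, 29] -> [10, 0, -20] -> [] -> [] -> [] -> [] -> 0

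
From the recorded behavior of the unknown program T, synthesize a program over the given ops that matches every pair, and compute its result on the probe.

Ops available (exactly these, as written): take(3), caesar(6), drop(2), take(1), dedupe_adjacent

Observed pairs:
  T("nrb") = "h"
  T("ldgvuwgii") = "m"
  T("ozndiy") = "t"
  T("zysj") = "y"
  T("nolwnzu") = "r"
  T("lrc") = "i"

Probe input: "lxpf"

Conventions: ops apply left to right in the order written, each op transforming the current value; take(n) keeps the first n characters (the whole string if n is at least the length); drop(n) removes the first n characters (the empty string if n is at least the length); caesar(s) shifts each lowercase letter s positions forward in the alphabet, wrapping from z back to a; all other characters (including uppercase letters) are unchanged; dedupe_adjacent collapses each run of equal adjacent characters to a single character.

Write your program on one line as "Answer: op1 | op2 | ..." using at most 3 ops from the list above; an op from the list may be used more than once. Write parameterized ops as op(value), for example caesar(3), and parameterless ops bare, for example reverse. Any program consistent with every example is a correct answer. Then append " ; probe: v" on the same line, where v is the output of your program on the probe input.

caesar(6) | drop(2) | take(1) ; probe: "v"

Check, running the answer program on each example:
  "nrb" -> "txh" -> "h" -> "h"
  "ldgvuwgii" -> "rjmbacmoo" -> "mbacmoo" -> "m"
  "ozndiy" -> "uftjoe" -> "tjoe" -> "t"
  "zysj" -> "feyp" -> "yp" -> "y"
  "nolwnzu" -> "turctfa" -> "rctfa" -> "r"
  "lrc" -> "rxi" -> "i" -> "i"
  probe: "lxpf" -> "rdvl" -> "vl" -> "v"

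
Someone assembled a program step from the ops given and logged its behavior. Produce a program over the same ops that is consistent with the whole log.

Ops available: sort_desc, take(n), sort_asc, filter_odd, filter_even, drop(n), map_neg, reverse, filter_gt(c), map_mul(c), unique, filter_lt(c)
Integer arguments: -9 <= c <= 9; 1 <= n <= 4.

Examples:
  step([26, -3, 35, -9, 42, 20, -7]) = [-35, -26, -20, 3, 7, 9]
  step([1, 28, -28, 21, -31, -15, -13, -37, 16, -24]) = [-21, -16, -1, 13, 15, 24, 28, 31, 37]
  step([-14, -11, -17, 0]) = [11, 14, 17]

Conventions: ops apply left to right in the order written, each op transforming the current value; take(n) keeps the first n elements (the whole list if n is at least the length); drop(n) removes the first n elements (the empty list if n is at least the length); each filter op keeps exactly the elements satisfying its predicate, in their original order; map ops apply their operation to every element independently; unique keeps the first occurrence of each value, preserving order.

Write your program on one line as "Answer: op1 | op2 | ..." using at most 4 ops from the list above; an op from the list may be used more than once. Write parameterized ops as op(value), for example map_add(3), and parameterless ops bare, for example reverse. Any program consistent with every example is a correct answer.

sort_desc | map_neg | drop(1)

Check, running the answer program on each example:
  [26, -3, 35, -9, 42, 20, -7] -> [42, 35, 26, 20, -3, -7, -9] -> [-42, -35, -26, -20, 3, 7, 9] -> [-35, -26, -20, 3, 7, 9]
  [1, 28, -28, 21, -31, -15, -13, -37, 16, -24] -> [28, 21, 16, 1, -13, -15, -24, -28, -31, -37] -> [-28, -21, -16, -1, 13, 15, 24, 28, 31, 37] -> [-21, -16, -1, 13, 15, 24, 28, 31, 37]
  [-14, -11, -17, 0] -> [0, -11, -14, -17] -> [0, 11, 14, 17] -> [11, 14, 17]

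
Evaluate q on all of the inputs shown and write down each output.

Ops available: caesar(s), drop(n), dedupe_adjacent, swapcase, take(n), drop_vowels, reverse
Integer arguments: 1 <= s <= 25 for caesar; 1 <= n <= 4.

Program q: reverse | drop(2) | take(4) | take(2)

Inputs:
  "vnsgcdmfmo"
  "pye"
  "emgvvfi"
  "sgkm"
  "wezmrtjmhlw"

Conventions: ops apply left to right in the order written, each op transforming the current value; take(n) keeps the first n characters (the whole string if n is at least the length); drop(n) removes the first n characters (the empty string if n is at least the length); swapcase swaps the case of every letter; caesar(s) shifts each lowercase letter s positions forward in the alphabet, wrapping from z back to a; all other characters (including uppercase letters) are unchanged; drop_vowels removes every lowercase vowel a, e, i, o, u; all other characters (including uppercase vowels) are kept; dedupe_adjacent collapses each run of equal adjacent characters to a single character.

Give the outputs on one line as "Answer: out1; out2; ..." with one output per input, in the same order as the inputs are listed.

"fm"; "p"; "vv"; "gs"; "hm"

Execution, op by op:
  "vnsgcdmfmo" -> "omfmdcgsnv" -> "fmdcgsnv" -> "fmdc" -> "fm"
  "pye" -> "eyp" -> "p" -> "p" -> "p"
  "emgvvfi" -> "ifvvgme" -> "vvgme" -> "vvgm" -> "vv"
  "sgkm" -> "mkgs" -> "gs" -> "gs" -> "gs"
  "wezmrtjmhlw" -> "wlhmjtrmzew" -> "hmjtrmzew" -> "hmjt" -> "hm"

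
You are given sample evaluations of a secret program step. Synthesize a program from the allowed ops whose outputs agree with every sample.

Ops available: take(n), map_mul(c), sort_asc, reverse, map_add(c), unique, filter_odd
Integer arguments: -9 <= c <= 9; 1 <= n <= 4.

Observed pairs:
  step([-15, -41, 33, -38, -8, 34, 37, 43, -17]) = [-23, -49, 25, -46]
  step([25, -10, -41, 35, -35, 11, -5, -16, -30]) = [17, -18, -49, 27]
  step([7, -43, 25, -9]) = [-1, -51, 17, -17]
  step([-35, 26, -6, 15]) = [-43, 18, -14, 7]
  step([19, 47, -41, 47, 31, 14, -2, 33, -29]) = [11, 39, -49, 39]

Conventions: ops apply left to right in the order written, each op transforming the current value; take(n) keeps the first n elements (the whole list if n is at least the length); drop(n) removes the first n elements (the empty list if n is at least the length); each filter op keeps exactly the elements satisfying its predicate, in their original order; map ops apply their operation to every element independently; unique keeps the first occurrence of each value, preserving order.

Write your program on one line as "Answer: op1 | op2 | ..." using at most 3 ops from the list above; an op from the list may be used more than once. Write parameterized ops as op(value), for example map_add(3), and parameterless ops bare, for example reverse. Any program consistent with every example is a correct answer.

take(4) | map_add(-8)

Check, running the answer program on each example:
  [-15, -41, 33, -38, -8, 34, 37, 43, -17] -> [-15, -41, 33, -38] -> [-23, -49, 25, -46]
  [25, -10, -41, 35, -35, 11, -5, -16, -30] -> [25, -10, -41, 35] -> [17, -18, -49, 27]
  [7, -43, 25, -9] -> [7, -43, 25, -9] -> [-1, -51, 17, -17]
  [-35, 26, -6, 15] -> [-35, 26, -6, 15] -> [-43, 18, -14, 7]
  [19, 47, -41, 47, 31, 14, -2, 33, -29] -> [19, 47, -41, 47] -> [11, 39, -49, 39]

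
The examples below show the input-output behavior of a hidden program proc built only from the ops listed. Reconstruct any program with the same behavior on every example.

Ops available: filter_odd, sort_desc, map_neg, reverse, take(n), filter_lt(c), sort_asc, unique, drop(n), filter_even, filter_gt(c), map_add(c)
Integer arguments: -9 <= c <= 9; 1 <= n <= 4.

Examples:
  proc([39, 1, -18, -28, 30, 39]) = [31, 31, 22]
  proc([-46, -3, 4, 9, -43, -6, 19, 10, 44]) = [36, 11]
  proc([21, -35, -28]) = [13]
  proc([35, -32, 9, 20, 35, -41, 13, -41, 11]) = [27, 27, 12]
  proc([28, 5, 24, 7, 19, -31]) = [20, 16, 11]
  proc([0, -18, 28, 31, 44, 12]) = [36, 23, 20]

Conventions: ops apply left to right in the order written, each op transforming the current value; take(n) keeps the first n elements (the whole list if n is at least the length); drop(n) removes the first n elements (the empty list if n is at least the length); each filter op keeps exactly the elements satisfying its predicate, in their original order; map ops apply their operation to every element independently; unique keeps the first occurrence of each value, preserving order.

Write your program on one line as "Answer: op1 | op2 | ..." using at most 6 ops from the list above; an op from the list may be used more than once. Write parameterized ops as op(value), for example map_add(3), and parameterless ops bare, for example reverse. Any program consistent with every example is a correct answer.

sort_asc | map_add(-8) | filter_gt(1) | filter_gt(7) | reverse

Check, running the answer program on each example:
  [39, 1, -18, -28, 30, 39] -> [-28, -18, 1, 30, 39, 39] -> [-36, -26, -7, 22, 31, 31] -> [22, 31, 31] -> [22, 31, 31] -> [31, 31, 22]
  [-46, -3, 4, 9, -43, -6, 19, 10, 44] -> [-46, -43, -6, -3, 4, 9, 10, 19, 44] -> [-54, -51, -14, -11, -4, 1, 2, 11, 36] -> [2, 11, 36] -> [11, 36] -> [36, 11]
  [21, -35, -28] -> [-35, -28, 21] -> [-43, -36, 13] -> [13] -> [13] -> [13]
  [35, -32, 9, 20, 35, -41, 13, -41, 11] -> [-41, -41, -32, 9, 11, 13, 20, 35, 35] -> [-49, -49, -40, 1, 3, 5, 12, 27, 27] -> [3, 5, 12, 27, 27] -> [12, 27, 27] -> [27, 27, 12]
  [28, 5, 24, 7, 19, -31] -> [-31, 5, 7, 19, 24, 28] -> [-39, -3, -1, 11, 16, 20] -> [11, 16, 20] -> [11, 16, 20] -> [20, 16, 11]
  [0, -18, 28, 31, 44, 12] -> [-18, 0, 12, 28, 31, 44] -> [-26, -8, 4, 20, 23, 36] -> [4, 20, 23, 36] -> [20, 23, 36] -> [36, 23, 20]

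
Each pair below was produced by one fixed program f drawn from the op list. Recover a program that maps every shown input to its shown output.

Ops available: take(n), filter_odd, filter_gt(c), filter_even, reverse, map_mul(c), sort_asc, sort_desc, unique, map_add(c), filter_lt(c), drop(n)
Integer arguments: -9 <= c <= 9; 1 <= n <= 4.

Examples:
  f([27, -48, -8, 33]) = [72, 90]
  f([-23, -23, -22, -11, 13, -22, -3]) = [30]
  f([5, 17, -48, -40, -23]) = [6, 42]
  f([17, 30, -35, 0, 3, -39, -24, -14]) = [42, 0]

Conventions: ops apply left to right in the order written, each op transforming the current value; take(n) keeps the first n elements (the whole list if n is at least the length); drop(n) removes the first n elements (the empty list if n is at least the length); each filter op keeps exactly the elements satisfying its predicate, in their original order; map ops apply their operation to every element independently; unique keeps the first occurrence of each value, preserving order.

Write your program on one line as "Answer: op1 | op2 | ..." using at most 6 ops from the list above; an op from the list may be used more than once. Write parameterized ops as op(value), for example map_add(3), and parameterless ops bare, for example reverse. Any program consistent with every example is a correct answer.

filter_odd | reverse | filter_gt(2) | map_add(-3) | reverse | map_mul(3)

Check, running the answer program on each example:
  [27, -48, -8, 33] -> [27, 33] -> [33, 27] -> [33, 27] -> [30, 24] -> [24, 30] -> [72, 90]
  [-23, -23, -22, -11, 13, -22, -3] -> [-23, -23, -11, 13, -3] -> [-3, 13, -11, -23, -23] -> [13] -> [10] -> [10] -> [30]
  [5, 17, -48, -40, -23] -> [5, 17, -23] -> [-23, 17, 5] -> [17, 5] -> [14, 2] -> [2, 14] -> [6, 42]
  [17, 30, -35, 0, 3, -39, -24, -14] -> [17, -35, 3, -39] -> [-39, 3, -35, 17] -> [3, 17] -> [0, 14] -> [14, 0] -> [42, 0]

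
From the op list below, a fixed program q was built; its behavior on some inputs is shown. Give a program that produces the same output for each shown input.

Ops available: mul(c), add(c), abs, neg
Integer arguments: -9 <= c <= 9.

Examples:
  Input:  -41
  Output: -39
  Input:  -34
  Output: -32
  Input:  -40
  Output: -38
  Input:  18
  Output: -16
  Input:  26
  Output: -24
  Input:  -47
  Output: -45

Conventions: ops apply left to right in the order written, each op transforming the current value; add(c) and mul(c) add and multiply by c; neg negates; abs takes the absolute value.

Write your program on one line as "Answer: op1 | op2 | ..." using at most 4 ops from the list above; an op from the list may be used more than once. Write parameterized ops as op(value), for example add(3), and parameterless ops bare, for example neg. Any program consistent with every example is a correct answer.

neg | abs | neg | add(2)

Check, running the answer program on each example:
  -41 -> 41 -> 41 -> -41 -> -39
  -34 -> 34 -> 34 -> -34 -> -32
  -40 -> 40 -> 40 -> -40 -> -38
  18 -> -18 -> 18 -> -18 -> -16
  26 -> -26 -> 26 -> -26 -> -24
  -47 -> 47 -> 47 -> -47 -> -45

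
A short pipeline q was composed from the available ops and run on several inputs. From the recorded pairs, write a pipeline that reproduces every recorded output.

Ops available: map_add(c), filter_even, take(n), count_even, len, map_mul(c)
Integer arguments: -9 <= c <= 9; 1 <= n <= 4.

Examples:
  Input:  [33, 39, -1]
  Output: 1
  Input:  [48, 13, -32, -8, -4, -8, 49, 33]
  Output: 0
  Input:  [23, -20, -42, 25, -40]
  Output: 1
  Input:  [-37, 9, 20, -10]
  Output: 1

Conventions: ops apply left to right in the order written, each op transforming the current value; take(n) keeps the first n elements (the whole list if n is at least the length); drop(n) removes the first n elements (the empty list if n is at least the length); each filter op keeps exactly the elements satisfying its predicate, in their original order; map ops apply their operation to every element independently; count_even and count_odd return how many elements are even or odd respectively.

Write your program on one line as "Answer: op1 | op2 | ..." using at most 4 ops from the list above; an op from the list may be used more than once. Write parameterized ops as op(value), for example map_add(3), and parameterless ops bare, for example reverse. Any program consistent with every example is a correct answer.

map_add(3) | take(1) | count_even

Check, running the answer program on each example:
  [33, 39, -1] -> [36, 42, 2] -> [36] -> 1
  [48, 13, -32, -8, -4, -8, 49, 33] -> [51, 16, -29, -5, -1, -5, 52, 36] -> [51] -> 0
  [23, -20, -42, 25, -40] -> [26, -17, -39, 28, -37] -> [26] -> 1
  [-37, 9, 20, -10] -> [-34, 12, 23, -7] -> [-34] -> 1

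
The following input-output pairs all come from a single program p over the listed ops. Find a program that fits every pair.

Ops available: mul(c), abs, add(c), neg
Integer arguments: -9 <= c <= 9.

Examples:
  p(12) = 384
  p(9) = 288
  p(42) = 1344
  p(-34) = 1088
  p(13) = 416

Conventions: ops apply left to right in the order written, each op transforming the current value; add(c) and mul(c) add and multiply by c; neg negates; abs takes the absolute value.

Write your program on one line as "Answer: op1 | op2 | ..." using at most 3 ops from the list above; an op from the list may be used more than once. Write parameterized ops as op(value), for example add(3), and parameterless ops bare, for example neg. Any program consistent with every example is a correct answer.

abs | mul(4) | mul(8)

Check, running the answer program on each example:
  12 -> 12 -> 48 -> 384
  9 -> 9 -> 36 -> 288
  42 -> 42 -> 168 -> 1344
  -34 -> 34 -> 136 -> 1088
  13 -> 13 -> 52 -> 416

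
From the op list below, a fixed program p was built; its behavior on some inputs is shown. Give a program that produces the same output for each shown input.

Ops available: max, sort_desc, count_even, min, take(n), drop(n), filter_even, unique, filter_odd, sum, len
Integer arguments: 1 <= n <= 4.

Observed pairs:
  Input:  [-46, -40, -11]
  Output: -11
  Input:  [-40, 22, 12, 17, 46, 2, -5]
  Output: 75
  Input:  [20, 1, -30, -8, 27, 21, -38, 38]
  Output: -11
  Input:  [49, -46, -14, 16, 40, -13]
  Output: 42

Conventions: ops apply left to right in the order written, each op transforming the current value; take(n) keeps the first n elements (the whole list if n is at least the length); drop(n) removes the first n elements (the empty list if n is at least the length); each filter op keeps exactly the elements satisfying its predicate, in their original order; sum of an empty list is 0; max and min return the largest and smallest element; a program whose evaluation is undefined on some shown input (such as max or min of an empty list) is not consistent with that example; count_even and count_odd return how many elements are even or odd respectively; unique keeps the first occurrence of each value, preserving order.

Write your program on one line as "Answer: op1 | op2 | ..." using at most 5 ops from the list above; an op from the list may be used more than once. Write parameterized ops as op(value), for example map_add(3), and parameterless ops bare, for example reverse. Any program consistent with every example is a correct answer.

drop(2) | take(3) | sort_desc | sum

Check, running the answer program on each example:
  [-46, -40, -11] -> [-11] -> [-11] -> [-11] -> -11
  [-40, 22, 12, 17, 46, 2, -5] -> [12, 17, 46, 2, -5] -> [12, 17, 46] -> [46, 17, 12] -> 75
  [20, 1, -30, -8, 27, 21, -38, 38] -> [-30, -8, 27, 21, -38, 38] -> [-30, -8, 27] -> [27, -8, -30] -> -11
  [49, -46, -14, 16, 40, -13] -> [-14, 16, 40, -13] -> [-14, 16, 40] -> [40, 16, -14] -> 42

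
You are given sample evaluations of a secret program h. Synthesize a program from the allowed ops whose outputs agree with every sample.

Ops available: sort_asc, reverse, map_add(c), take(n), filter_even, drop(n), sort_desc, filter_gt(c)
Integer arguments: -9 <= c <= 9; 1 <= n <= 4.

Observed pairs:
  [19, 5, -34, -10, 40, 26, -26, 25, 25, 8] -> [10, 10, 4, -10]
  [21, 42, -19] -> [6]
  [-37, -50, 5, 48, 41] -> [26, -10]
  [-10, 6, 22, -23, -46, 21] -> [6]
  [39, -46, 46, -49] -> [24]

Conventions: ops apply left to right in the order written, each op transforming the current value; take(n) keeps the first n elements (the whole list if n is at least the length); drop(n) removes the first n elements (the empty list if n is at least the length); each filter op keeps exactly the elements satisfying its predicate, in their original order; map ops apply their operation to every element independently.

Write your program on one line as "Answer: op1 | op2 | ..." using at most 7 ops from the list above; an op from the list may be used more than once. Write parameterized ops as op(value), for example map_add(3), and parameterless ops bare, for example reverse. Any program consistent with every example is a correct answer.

map_add(-7) | filter_even | map_add(-3) | filter_gt(-6) | sort_desc | map_add(-5)

Check, running the answer program on each example:
  [19, 5, -34, -10, 40, 26, -26, 25, 25, 8] -> [12, -2, -41, -17, 33, 19, -33, 18, 18, 1] -> [12, -2, 18, 18] -> [9, -5, 15, 15] -> [9, -5, 15, 15] -> [15, 15, 9, -5] -> [10, 10, 4, -10]
  [21, 42, -19] -> [14, 35, -26] -> [14, -26] -> [11, -29] -> [11] -> [11] -> [6]
  [-37, -50, 5, 48, 41] -> [-44, -57, -2, 41, 34] -> [-44, -2, 34] -> [-47, -5, 31] -> [-5, 31] -> [31, -5] -> [26, -10]
  [-10, 6, 22, -23, -46, 21] -> [-17, -1, 15, -30, -53, 14] -> [-30, 14] -> [-33, 11] -> [11] -> [11] -> [6]
  [39, -46, 46, -49] -> [32, -53, 39, -56] -> [32, -56] -> [29, -59] -> [29] -> [29] -> [24]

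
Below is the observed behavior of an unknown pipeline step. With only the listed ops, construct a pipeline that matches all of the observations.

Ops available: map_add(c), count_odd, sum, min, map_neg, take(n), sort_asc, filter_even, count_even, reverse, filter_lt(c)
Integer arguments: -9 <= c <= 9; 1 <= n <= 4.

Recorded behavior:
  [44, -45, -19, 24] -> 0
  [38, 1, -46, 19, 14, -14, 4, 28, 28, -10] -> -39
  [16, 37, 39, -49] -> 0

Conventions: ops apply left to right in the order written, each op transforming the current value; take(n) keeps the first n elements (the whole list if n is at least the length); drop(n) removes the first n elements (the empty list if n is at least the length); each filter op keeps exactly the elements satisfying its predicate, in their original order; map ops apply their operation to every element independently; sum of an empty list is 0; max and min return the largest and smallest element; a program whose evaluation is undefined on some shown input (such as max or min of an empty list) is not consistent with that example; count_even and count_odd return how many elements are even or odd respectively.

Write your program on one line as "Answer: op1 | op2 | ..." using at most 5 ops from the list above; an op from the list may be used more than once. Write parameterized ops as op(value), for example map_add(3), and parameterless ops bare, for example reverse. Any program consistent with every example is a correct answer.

take(4) | filter_even | map_add(7) | filter_lt(-9) | sum

Check, running the answer program on each example:
  [44, -45, -19, 24] -> [44, -45, -19, 24] -> [44, 24] -> [51, 31] -> [] -> 0
  [38, 1, -46, 19, 14, -14, 4, 28, 28, -10] -> [38, 1, -46, 19] -> [38, -46] -> [45, -39] -> [-39] -> -39
  [16, 37, 39, -49] -> [16, 37, 39, -49] -> [16] -> [23] -> [] -> 0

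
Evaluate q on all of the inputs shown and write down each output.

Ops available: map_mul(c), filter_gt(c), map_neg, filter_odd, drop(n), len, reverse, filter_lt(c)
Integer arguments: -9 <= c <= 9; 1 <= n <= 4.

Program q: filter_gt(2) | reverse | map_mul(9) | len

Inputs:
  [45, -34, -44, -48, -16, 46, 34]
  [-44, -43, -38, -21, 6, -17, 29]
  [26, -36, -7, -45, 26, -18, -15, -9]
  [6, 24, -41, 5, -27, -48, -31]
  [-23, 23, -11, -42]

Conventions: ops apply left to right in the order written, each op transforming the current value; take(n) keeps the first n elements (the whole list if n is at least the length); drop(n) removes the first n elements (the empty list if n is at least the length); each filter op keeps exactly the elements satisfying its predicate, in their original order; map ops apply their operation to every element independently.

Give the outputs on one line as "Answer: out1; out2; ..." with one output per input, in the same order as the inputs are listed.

Execution, op by op:
  [45, -34, -44, -48, -16, 46, 34] -> [45, 46, 34] -> [34, 46, 45] -> [306, 414, 405] -> 3
  [-44, -43, -38, -21, 6, -17, 29] -> [6, 29] -> [29, 6] -> [261, 54] -> 2
  [26, -36, -7, -45, 26, -18, -15, -9] -> [26, 26] -> [26, 26] -> [234, 234] -> 2
  [6, 24, -41, 5, -27, -48, -31] -> [6, 24, 5] -> [5, 24, 6] -> [45, 216, 54] -> 3
  [-23, 23, -11, -42] -> [23] -> [23] -> [207] -> 1

3; 2; 2; 3; 1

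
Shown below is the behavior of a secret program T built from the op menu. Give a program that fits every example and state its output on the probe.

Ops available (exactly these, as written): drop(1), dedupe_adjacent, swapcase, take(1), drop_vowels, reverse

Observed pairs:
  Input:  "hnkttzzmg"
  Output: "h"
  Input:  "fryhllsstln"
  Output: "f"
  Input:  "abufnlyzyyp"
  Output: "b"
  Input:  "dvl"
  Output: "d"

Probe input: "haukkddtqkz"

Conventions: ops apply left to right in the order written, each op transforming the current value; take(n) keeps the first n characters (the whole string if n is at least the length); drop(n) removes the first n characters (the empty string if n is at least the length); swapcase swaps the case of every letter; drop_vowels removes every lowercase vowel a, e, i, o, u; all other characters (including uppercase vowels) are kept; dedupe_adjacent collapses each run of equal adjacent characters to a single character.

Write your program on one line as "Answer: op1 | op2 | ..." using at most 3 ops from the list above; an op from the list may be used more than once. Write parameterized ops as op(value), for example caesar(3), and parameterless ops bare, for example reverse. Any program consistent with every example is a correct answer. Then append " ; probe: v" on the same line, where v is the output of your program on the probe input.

dedupe_adjacent | drop_vowels | take(1) ; probe: "h"

Check, running the answer program on each example:
  "hnkttzzmg" -> "hnktzmg" -> "hnktzmg" -> "h"
  "fryhllsstln" -> "fryhlstln" -> "fryhlstln" -> "f"
  "abufnlyzyyp" -> "abufnlyzyp" -> "bfnlyzyp" -> "b"
  "dvl" -> "dvl" -> "dvl" -> "d"
  probe: "haukkddtqkz" -> "haukdtqkz" -> "hkdtqkz" -> "h"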